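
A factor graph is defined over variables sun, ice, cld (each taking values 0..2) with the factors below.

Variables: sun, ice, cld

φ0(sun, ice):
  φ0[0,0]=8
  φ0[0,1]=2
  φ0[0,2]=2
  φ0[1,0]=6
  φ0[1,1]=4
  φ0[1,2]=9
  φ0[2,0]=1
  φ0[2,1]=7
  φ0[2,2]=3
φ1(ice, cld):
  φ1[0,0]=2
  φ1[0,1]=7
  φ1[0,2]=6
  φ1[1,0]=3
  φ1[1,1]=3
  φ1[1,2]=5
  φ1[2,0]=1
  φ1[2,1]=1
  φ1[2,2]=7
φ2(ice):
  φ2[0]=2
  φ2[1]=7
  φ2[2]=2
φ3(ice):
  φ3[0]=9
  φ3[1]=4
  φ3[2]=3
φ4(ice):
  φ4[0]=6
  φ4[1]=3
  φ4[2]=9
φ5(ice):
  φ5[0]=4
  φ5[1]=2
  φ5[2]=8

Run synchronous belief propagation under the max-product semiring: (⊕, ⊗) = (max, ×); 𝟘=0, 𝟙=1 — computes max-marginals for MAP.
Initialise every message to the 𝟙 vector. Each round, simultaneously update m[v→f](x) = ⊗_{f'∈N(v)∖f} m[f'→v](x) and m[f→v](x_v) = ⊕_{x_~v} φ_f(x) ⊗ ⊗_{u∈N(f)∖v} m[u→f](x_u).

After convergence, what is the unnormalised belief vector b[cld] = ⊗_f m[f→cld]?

b[cld] = [6912, 24192, 27216]

init: all messages = 𝟙 over 3 values
r1 m[φ0→sun] = [8, 9, 7]
r1 m[φ0→ice] = [8, 7, 9]
r1 m[φ1→ice] = [7, 5, 7]
r1 m[φ1→cld] = [3, 7, 7]
r1 m[φ2→ice] = [2, 7, 2]
r1 m[φ3→ice] = [9, 4, 3]
r1 m[φ4→ice] = [6, 3, 9]
r1 m[φ5→ice] = [4, 2, 8]
r1 m[sun→φ0] = [1, 1, 1]
r1 m[ice→φ0] = [1, 1, 1]
r1 m[ice→φ1] = [1, 1, 1]
r1 m[ice→φ2] = [1, 1, 1]
r1 m[ice→φ3] = [1, 1, 1]
r1 m[ice→φ4] = [1, 1, 1]
r1 m[ice→φ5] = [1, 1, 1]
r1 m[cld→φ1] = [1, 1, 1]
r2 m[φ0→sun] = [8, 9, 7]
r2 m[φ0→ice] = [8, 7, 9]
r2 m[φ1→ice] = [7, 5, 7]
r2 m[φ1→cld] = [3, 7, 7]
r2 m[φ2→ice] = [2, 7, 2]
r2 m[φ3→ice] = [9, 4, 3]
r2 m[φ4→ice] = [6, 3, 9]
r2 m[φ5→ice] = [4, 2, 8]
r2 m[sun→φ0] = [1, 1, 1]
r2 m[ice→φ0] = [3024, 840, 3024]
r2 m[ice→φ1] = [3456, 1176, 3888]
r2 m[ice→φ2] = [12096, 840, 13608]
r2 m[ice→φ3] = [2688, 1470, 9072]
r2 m[ice→φ4] = [4032, 1960, 3024]
r2 m[ice→φ5] = [6048, 2940, 3402]
r2 m[cld→φ1] = [1, 1, 1]
r3 m[φ0→sun] = [24192, 27216, 9072]
r3 m[φ0→ice] = [8, 7, 9]
r3 m[φ1→ice] = [7, 5, 7]
r3 m[φ1→cld] = [6912, 24192, 27216]
r3 m[φ2→ice] = [2, 7, 2]
r3 m[φ3→ice] = [9, 4, 3]
r3 m[φ4→ice] = [6, 3, 9]
r3 m[φ5→ice] = [4, 2, 8]
r3 m[sun→φ0] = [1, 1, 1]
r3 m[ice→φ0] = [3024, 840, 3024]
r3 m[ice→φ1] = [3456, 1176, 3888]
r3 m[ice→φ2] = [12096, 840, 13608]
r3 m[ice→φ3] = [2688, 1470, 9072]
r3 m[ice→φ4] = [4032, 1960, 3024]
r3 m[ice→φ5] = [6048, 2940, 3402]
r3 m[cld→φ1] = [1, 1, 1]
r4 m[φ0→sun] = [24192, 27216, 9072]
r4 m[φ0→ice] = [8, 7, 9]
r4 m[φ1→ice] = [7, 5, 7]
r4 m[φ1→cld] = [6912, 24192, 27216]
r4 m[φ2→ice] = [2, 7, 2]
r4 m[φ3→ice] = [9, 4, 3]
r4 m[φ4→ice] = [6, 3, 9]
r4 m[φ5→ice] = [4, 2, 8]
r4 m[sun→φ0] = [1, 1, 1]
r4 m[ice→φ0] = [3024, 840, 3024]
r4 m[ice→φ1] = [3456, 1176, 3888]
r4 m[ice→φ2] = [12096, 840, 13608]
r4 m[ice→φ3] = [2688, 1470, 9072]
r4 m[ice→φ4] = [4032, 1960, 3024]
r4 m[ice→φ5] = [6048, 2940, 3402]
r4 m[cld→φ1] = [1, 1, 1]
fixed point reached at round 4
b[cld] = ⊗ incoming = [6912, 24192, 27216]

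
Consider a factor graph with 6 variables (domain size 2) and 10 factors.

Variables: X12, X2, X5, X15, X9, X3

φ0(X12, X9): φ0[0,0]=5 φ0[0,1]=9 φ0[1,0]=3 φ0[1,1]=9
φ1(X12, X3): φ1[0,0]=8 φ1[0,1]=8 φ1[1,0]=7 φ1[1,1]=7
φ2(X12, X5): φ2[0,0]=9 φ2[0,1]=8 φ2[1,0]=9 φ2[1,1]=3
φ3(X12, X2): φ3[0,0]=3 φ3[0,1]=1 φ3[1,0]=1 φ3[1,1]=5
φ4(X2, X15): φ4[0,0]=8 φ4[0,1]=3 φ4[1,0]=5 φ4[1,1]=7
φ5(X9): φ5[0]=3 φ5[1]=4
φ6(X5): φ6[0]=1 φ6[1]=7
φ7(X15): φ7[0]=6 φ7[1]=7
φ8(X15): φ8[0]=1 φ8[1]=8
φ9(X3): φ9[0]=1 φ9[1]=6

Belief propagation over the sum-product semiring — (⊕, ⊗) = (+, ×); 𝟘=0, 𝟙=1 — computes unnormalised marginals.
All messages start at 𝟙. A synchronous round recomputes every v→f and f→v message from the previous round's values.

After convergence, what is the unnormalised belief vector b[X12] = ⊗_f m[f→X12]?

b[X12] = [198634800, 153864900]

init: all messages = 𝟙 over 2 values
r1 m[φ0→X12] = [14, 12]
r1 m[φ0→X9] = [8, 18]
r1 m[φ1→X12] = [16, 14]
r1 m[φ1→X3] = [15, 15]
r1 m[φ2→X12] = [17, 12]
r1 m[φ2→X5] = [18, 11]
r1 m[φ3→X12] = [4, 6]
r1 m[φ3→X2] = [4, 6]
r1 m[φ4→X2] = [11, 12]
r1 m[φ4→X15] = [13, 10]
r1 m[φ5→X9] = [3, 4]
r1 m[φ6→X5] = [1, 7]
r1 m[φ7→X15] = [6, 7]
r1 m[φ8→X15] = [1, 8]
r1 m[φ9→X3] = [1, 6]
r1 m[X12→φ0] = [1, 1]
r1 m[X12→φ1] = [1, 1]
r1 m[X12→φ2] = [1, 1]
r1 m[X12→φ3] = [1, 1]
r1 m[X2→φ3] = [1, 1]
r1 m[X2→φ4] = [1, 1]
r1 m[X5→φ2] = [1, 1]
r1 m[X5→φ6] = [1, 1]
r1 m[X15→φ4] = [1, 1]
r1 m[X15→φ7] = [1, 1]
r1 m[X15→φ8] = [1, 1]
r1 m[X9→φ0] = [1, 1]
r1 m[X9→φ5] = [1, 1]
r1 m[X3→φ1] = [1, 1]
r1 m[X3→φ9] = [1, 1]
r2 m[φ0→X12] = [14, 12]
r2 m[φ0→X9] = [8, 18]
r2 m[φ1→X12] = [16, 14]
r2 m[φ1→X3] = [15, 15]
r2 m[φ2→X12] = [17, 12]
r2 m[φ2→X5] = [18, 11]
r2 m[φ3→X12] = [4, 6]
r2 m[φ3→X2] = [4, 6]
r2 m[φ4→X2] = [11, 12]
r2 m[φ4→X15] = [13, 10]
r2 m[φ5→X9] = [3, 4]
r2 m[φ6→X5] = [1, 7]
r2 m[φ7→X15] = [6, 7]
r2 m[φ8→X15] = [1, 8]
r2 m[φ9→X3] = [1, 6]
r2 m[X12→φ0] = [1088, 1008]
r2 m[X12→φ1] = [952, 864]
r2 m[X12→φ2] = [896, 1008]
r2 m[X12→φ3] = [3808, 2016]
r2 m[X2→φ3] = [11, 12]
r2 m[X2→φ4] = [4, 6]
r2 m[X5→φ2] = [1, 7]
r2 m[X5→φ6] = [18, 11]
r2 m[X15→φ4] = [6, 56]
r2 m[X15→φ7] = [13, 80]
r2 m[X15→φ8] = [78, 70]
r2 m[X9→φ0] = [3, 4]
r2 m[X9→φ5] = [8, 18]
r2 m[X3→φ1] = [1, 6]
r2 m[X3→φ9] = [15, 15]
r3 m[φ0→X12] = [51, 45]
r3 m[φ0→X9] = [8464, 18864]
r3 m[φ1→X12] = [56, 49]
r3 m[φ1→X3] = [13664, 13664]
r3 m[φ2→X12] = [65, 30]
r3 m[φ2→X5] = [17136, 10192]
r3 m[φ3→X12] = [45, 71]
r3 m[φ3→X2] = [13440, 13888]
r3 m[φ4→X2] = [216, 422]
r3 m[φ4→X15] = [62, 54]
r3 m[φ5→X9] = [3, 4]
r3 m[φ6→X5] = [1, 7]
r3 m[φ7→X15] = [6, 7]
r3 m[φ8→X15] = [1, 8]
r3 m[φ9→X3] = [1, 6]
r3 m[X12→φ0] = [1088, 1008]
r3 m[X12→φ1] = [952, 864]
r3 m[X12→φ2] = [896, 1008]
r3 m[X12→φ3] = [3808, 2016]
r3 m[X2→φ3] = [11, 12]
r3 m[X2→φ4] = [4, 6]
r3 m[X5→φ2] = [1, 7]
r3 m[X5→φ6] = [18, 11]
r3 m[X15→φ4] = [6, 56]
r3 m[X15→φ7] = [13, 80]
r3 m[X15→φ8] = [78, 70]
r3 m[X9→φ0] = [3, 4]
r3 m[X9→φ5] = [8, 18]
r3 m[X3→φ1] = [1, 6]
r3 m[X3→φ9] = [15, 15]
r4 m[φ0→X12] = [51, 45]
r4 m[φ0→X9] = [8464, 18864]
r4 m[φ1→X12] = [56, 49]
r4 m[φ1→X3] = [13664, 13664]
r4 m[φ2→X12] = [65, 30]
r4 m[φ2→X5] = [17136, 10192]
r4 m[φ3→X12] = [45, 71]
r4 m[φ3→X2] = [13440, 13888]
r4 m[φ4→X2] = [216, 422]
r4 m[φ4→X15] = [62, 54]
r4 m[φ5→X9] = [3, 4]
r4 m[φ6→X5] = [1, 7]
r4 m[φ7→X15] = [6, 7]
r4 m[φ8→X15] = [1, 8]
r4 m[φ9→X3] = [1, 6]
r4 m[X12→φ0] = [163800, 104370]
r4 m[X12→φ1] = [149175, 95850]
r4 m[X12→φ2] = [128520, 156555]
r4 m[X12→φ3] = [185640, 66150]
r4 m[X2→φ3] = [216, 422]
r4 m[X2→φ4] = [13440, 13888]
r4 m[X5→φ2] = [1, 7]
r4 m[X5→φ6] = [17136, 10192]
r4 m[X15→φ4] = [6, 56]
r4 m[X15→φ7] = [62, 432]
r4 m[X15→φ8] = [372, 378]
r4 m[X9→φ0] = [3, 4]
r4 m[X9→φ5] = [8464, 18864]
r4 m[X3→φ1] = [1, 6]
r4 m[X3→φ9] = [13664, 13664]
r5 m[φ0→X12] = [51, 45]
r5 m[φ0→X9] = [1132110, 2413530]
r5 m[φ1→X12] = [56, 49]
r5 m[φ1→X3] = [1864350, 1864350]
r5 m[φ2→X12] = [65, 30]
r5 m[φ2→X5] = [2565675, 1497825]
r5 m[φ3→X12] = [1070, 2326]
r5 m[φ3→X2] = [623070, 516390]
r5 m[φ4→X2] = [216, 422]
r5 m[φ4→X15] = [176960, 137536]
r5 m[φ5→X9] = [3, 4]
r5 m[φ6→X5] = [1, 7]
r5 m[φ7→X15] = [6, 7]
r5 m[φ8→X15] = [1, 8]
r5 m[φ9→X3] = [1, 6]
r5 m[X12→φ0] = [163800, 104370]
r5 m[X12→φ1] = [149175, 95850]
r5 m[X12→φ2] = [128520, 156555]
r5 m[X12→φ3] = [185640, 66150]
r5 m[X2→φ3] = [216, 422]
r5 m[X2→φ4] = [13440, 13888]
r5 m[X5→φ2] = [1, 7]
r5 m[X5→φ6] = [17136, 10192]
r5 m[X15→φ4] = [6, 56]
r5 m[X15→φ7] = [62, 432]
r5 m[X15→φ8] = [372, 378]
r5 m[X9→φ0] = [3, 4]
r5 m[X9→φ5] = [8464, 18864]
r5 m[X3→φ1] = [1, 6]
r5 m[X3→φ9] = [13664, 13664]
r6 m[φ0→X12] = [51, 45]
r6 m[φ0→X9] = [1132110, 2413530]
r6 m[φ1→X12] = [56, 49]
r6 m[φ1→X3] = [1864350, 1864350]
r6 m[φ2→X12] = [65, 30]
r6 m[φ2→X5] = [2565675, 1497825]
r6 m[φ3→X12] = [1070, 2326]
r6 m[φ3→X2] = [623070, 516390]
r6 m[φ4→X2] = [216, 422]
r6 m[φ4→X15] = [176960, 137536]
r6 m[φ5→X9] = [3, 4]
r6 m[φ6→X5] = [1, 7]
r6 m[φ7→X15] = [6, 7]
r6 m[φ8→X15] = [1, 8]
r6 m[φ9→X3] = [1, 6]
r6 m[X12→φ0] = [3894800, 3419220]
r6 m[X12→φ1] = [3547050, 3140100]
r6 m[X12→φ2] = [3055920, 5128830]
r6 m[X12→φ3] = [185640, 66150]
r6 m[X2→φ3] = [216, 422]
r6 m[X2→φ4] = [623070, 516390]
r6 m[X5→φ2] = [1, 7]
r6 m[X5→φ6] = [2565675, 1497825]
r6 m[X15→φ4] = [6, 56]
r6 m[X15→φ7] = [176960, 1100288]
r6 m[X15→φ8] = [1061760, 962752]
r6 m[X9→φ0] = [3, 4]
r6 m[X9→φ5] = [1132110, 2413530]
r6 m[X3→φ1] = [1, 6]
r6 m[X3→φ9] = [1864350, 1864350]
r7 m[φ0→X12] = [51, 45]
r7 m[φ0→X9] = [29731660, 65826180]
r7 m[φ1→X12] = [56, 49]
r7 m[φ1→X3] = [50357100, 50357100]
r7 m[φ2→X12] = [65, 30]
r7 m[φ2→X5] = [73662750, 39833850]
r7 m[φ3→X12] = [1070, 2326]
r7 m[φ3→X2] = [623070, 516390]
r7 m[φ4→X2] = [216, 422]
r7 m[φ4→X15] = [7566510, 5483940]
r7 m[φ5→X9] = [3, 4]
r7 m[φ6→X5] = [1, 7]
r7 m[φ7→X15] = [6, 7]
r7 m[φ8→X15] = [1, 8]
r7 m[φ9→X3] = [1, 6]
r7 m[X12→φ0] = [3894800, 3419220]
r7 m[X12→φ1] = [3547050, 3140100]
r7 m[X12→φ2] = [3055920, 5128830]
r7 m[X12→φ3] = [185640, 66150]
r7 m[X2→φ3] = [216, 422]
r7 m[X2→φ4] = [623070, 516390]
r7 m[X5→φ2] = [1, 7]
r7 m[X5→φ6] = [2565675, 1497825]
r7 m[X15→φ4] = [6, 56]
r7 m[X15→φ7] = [176960, 1100288]
r7 m[X15→φ8] = [1061760, 962752]
r7 m[X9→φ0] = [3, 4]
r7 m[X9→φ5] = [1132110, 2413530]
r7 m[X3→φ1] = [1, 6]
r7 m[X3→φ9] = [1864350, 1864350]
r8 m[φ0→X12] = [51, 45]
r8 m[φ0→X9] = [29731660, 65826180]
r8 m[φ1→X12] = [56, 49]
r8 m[φ1→X3] = [50357100, 50357100]
r8 m[φ2→X12] = [65, 30]
r8 m[φ2→X5] = [73662750, 39833850]
r8 m[φ3→X12] = [1070, 2326]
r8 m[φ3→X2] = [623070, 516390]
r8 m[φ4→X2] = [216, 422]
r8 m[φ4→X15] = [7566510, 5483940]
r8 m[φ5→X9] = [3, 4]
r8 m[φ6→X5] = [1, 7]
r8 m[φ7→X15] = [6, 7]
r8 m[φ8→X15] = [1, 8]
r8 m[φ9→X3] = [1, 6]
r8 m[X12→φ0] = [3894800, 3419220]
r8 m[X12→φ1] = [3547050, 3140100]
r8 m[X12→φ2] = [3055920, 5128830]
r8 m[X12→φ3] = [185640, 66150]
r8 m[X2→φ3] = [216, 422]
r8 m[X2→φ4] = [623070, 516390]
r8 m[X5→φ2] = [1, 7]
r8 m[X5→φ6] = [73662750, 39833850]
r8 m[X15→φ4] = [6, 56]
r8 m[X15→φ7] = [7566510, 43871520]
r8 m[X15→φ8] = [45399060, 38387580]
r8 m[X9→φ0] = [3, 4]
r8 m[X9→φ5] = [29731660, 65826180]
r8 m[X3→φ1] = [1, 6]
r8 m[X3→φ9] = [50357100, 50357100]
r9 m[φ0→X12] = [51, 45]
r9 m[φ0→X9] = [29731660, 65826180]
r9 m[φ1→X12] = [56, 49]
r9 m[φ1→X3] = [50357100, 50357100]
r9 m[φ2→X12] = [65, 30]
r9 m[φ2→X5] = [73662750, 39833850]
r9 m[φ3→X12] = [1070, 2326]
r9 m[φ3→X2] = [623070, 516390]
r9 m[φ4→X2] = [216, 422]
r9 m[φ4→X15] = [7566510, 5483940]
r9 m[φ5→X9] = [3, 4]
r9 m[φ6→X5] = [1, 7]
r9 m[φ7→X15] = [6, 7]
r9 m[φ8→X15] = [1, 8]
r9 m[φ9→X3] = [1, 6]
r9 m[X12→φ0] = [3894800, 3419220]
r9 m[X12→φ1] = [3547050, 3140100]
r9 m[X12→φ2] = [3055920, 5128830]
r9 m[X12→φ3] = [185640, 66150]
r9 m[X2→φ3] = [216, 422]
r9 m[X2→φ4] = [623070, 516390]
r9 m[X5→φ2] = [1, 7]
r9 m[X5→φ6] = [73662750, 39833850]
r9 m[X15→φ4] = [6, 56]
r9 m[X15→φ7] = [7566510, 43871520]
r9 m[X15→φ8] = [45399060, 38387580]
r9 m[X9→φ0] = [3, 4]
r9 m[X9→φ5] = [29731660, 65826180]
r9 m[X3→φ1] = [1, 6]
r9 m[X3→φ9] = [50357100, 50357100]
fixed point reached at round 9
b[X12] = ⊗ incoming = [198634800, 153864900]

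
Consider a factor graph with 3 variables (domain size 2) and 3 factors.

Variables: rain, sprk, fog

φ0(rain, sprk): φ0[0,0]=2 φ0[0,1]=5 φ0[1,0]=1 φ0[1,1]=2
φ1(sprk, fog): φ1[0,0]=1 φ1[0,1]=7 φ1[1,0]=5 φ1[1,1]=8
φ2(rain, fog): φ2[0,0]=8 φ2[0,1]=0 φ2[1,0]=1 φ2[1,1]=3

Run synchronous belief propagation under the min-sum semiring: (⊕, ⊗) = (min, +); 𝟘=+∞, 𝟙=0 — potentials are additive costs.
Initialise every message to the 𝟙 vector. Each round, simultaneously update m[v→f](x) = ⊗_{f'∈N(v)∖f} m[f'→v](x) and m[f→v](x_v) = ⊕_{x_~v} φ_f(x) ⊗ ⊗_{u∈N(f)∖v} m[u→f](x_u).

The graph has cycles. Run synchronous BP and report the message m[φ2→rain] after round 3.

message @ round 3 = [7, 2]

init: all messages = 𝟙 over 2 values
r1 m[φ0→rain] = [2, 1]
r1 m[φ0→sprk] = [1, 2]
r1 m[φ1→sprk] = [1, 5]
r1 m[φ1→fog] = [1, 7]
r1 m[φ2→rain] = [0, 1]
r1 m[φ2→fog] = [1, 0]
r1 m[rain→φ0] = [0, 0]
r1 m[rain→φ2] = [0, 0]
r1 m[sprk→φ0] = [0, 0]
r1 m[sprk→φ1] = [0, 0]
r1 m[fog→φ1] = [0, 0]
r1 m[fog→φ2] = [0, 0]
r2 m[φ0→rain] = [2, 1]
r2 m[φ0→sprk] = [1, 2]
r2 m[φ1→sprk] = [1, 5]
r2 m[φ1→fog] = [1, 7]
r2 m[φ2→rain] = [0, 1]
r2 m[φ2→fog] = [1, 0]
r2 m[rain→φ0] = [0, 1]
r2 m[rain→φ2] = [2, 1]
r2 m[sprk→φ0] = [1, 5]
r2 m[sprk→φ1] = [1, 2]
r2 m[fog→φ1] = [1, 0]
r2 m[fog→φ2] = [1, 7]
r3 m[φ0→rain] = [3, 2]
r3 m[φ0→sprk] = [2, 3]
r3 m[φ1→sprk] = [2, 6]
r3 m[φ1→fog] = [2, 8]
r3 m[φ2→rain] = [7, 2]
r3 m[φ2→fog] = [2, 2]
r3 m[rain→φ0] = [0, 1]
r3 m[rain→φ2] = [2, 1]
r3 m[sprk→φ0] = [1, 5]
r3 m[sprk→φ1] = [1, 2]
r3 m[fog→φ1] = [1, 0]
r3 m[fog→φ2] = [1, 7]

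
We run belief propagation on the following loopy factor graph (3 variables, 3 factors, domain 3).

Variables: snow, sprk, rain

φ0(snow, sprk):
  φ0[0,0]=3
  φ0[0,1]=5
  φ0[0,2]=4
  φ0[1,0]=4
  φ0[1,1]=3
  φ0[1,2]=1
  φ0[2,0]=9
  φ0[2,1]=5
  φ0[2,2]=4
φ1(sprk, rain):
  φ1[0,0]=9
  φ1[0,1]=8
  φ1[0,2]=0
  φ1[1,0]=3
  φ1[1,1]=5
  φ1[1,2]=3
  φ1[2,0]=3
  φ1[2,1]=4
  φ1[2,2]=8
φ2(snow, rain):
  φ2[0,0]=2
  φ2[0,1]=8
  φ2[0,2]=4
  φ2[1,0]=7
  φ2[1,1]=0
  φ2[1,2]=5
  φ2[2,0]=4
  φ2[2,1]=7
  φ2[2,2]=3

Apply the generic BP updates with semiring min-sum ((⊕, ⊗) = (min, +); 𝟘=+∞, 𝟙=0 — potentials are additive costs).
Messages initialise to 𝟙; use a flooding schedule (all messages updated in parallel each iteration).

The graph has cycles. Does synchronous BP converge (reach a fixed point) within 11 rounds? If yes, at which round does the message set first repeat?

init: all messages = 𝟙 over 3 values
r1 m[φ0→snow] = [3, 1, 4]
r1 m[φ0→sprk] = [3, 3, 1]
r1 m[φ1→sprk] = [0, 3, 3]
r1 m[φ1→rain] = [3, 4, 0]
r1 m[φ2→snow] = [2, 0, 3]
r1 m[φ2→rain] = [2, 0, 3]
r1 m[snow→φ0] = [0, 0, 0]
r1 m[snow→φ2] = [0, 0, 0]
r1 m[sprk→φ0] = [0, 0, 0]
r1 m[sprk→φ1] = [0, 0, 0]
r1 m[rain→φ1] = [0, 0, 0]
r1 m[rain→φ2] = [0, 0, 0]
r2 m[φ0→snow] = [3, 1, 4]
r2 m[φ0→sprk] = [3, 3, 1]
r2 m[φ1→sprk] = [0, 3, 3]
r2 m[φ1→rain] = [3, 4, 0]
r2 m[φ2→snow] = [2, 0, 3]
r2 m[φ2→rain] = [2, 0, 3]
r2 m[snow→φ0] = [2, 0, 3]
r2 m[snow→φ2] = [3, 1, 4]
r2 m[sprk→φ0] = [0, 3, 3]
r2 m[sprk→φ1] = [3, 3, 1]
r2 m[rain→φ1] = [2, 0, 3]
r2 m[rain→φ2] = [3, 4, 0]
r3 m[φ0→snow] = [3, 4, 7]
r3 m[φ0→sprk] = [4, 3, 1]
r3 m[φ1→sprk] = [3, 5, 4]
r3 m[φ1→rain] = [4, 5, 3]
r3 m[φ2→snow] = [4, 4, 3]
r3 m[φ2→rain] = [5, 1, 6]
r3 m[snow→φ0] = [2, 0, 3]
r3 m[snow→φ2] = [3, 1, 4]
r3 m[sprk→φ0] = [0, 3, 3]
r3 m[sprk→φ1] = [3, 3, 1]
r3 m[rain→φ1] = [2, 0, 3]
r3 m[rain→φ2] = [3, 4, 0]
r4 m[φ0→snow] = [3, 4, 7]
r4 m[φ0→sprk] = [4, 3, 1]
r4 m[φ1→sprk] = [3, 5, 4]
r4 m[φ1→rain] = [4, 5, 3]
r4 m[φ2→snow] = [4, 4, 3]
r4 m[φ2→rain] = [5, 1, 6]
r4 m[snow→φ0] = [4, 4, 3]
r4 m[snow→φ2] = [3, 4, 7]
r4 m[sprk→φ0] = [3, 5, 4]
r4 m[sprk→φ1] = [4, 3, 1]
r4 m[rain→φ1] = [5, 1, 6]
r4 m[rain→φ2] = [4, 5, 3]
r5 m[φ0→snow] = [6, 5, 8]
r5 m[φ0→sprk] = [7, 7, 5]
r5 m[φ1→sprk] = [6, 6, 5]
r5 m[φ1→rain] = [4, 5, 4]
r5 m[φ2→snow] = [6, 5, 6]
r5 m[φ2→rain] = [5, 4, 7]
r5 m[snow→φ0] = [4, 4, 3]
r5 m[snow→φ2] = [3, 4, 7]
r5 m[sprk→φ0] = [3, 5, 4]
r5 m[sprk→φ1] = [4, 3, 1]
r5 m[rain→φ1] = [5, 1, 6]
r5 m[rain→φ2] = [4, 5, 3]
r6 m[φ0→snow] = [6, 5, 8]
r6 m[φ0→sprk] = [7, 7, 5]
r6 m[φ1→sprk] = [6, 6, 5]
r6 m[φ1→rain] = [4, 5, 4]
r6 m[φ2→snow] = [6, 5, 6]
r6 m[φ2→rain] = [5, 4, 7]
r6 m[snow→φ0] = [6, 5, 6]
r6 m[snow→φ2] = [6, 5, 8]
r6 m[sprk→φ0] = [6, 6, 5]
r6 m[sprk→φ1] = [7, 7, 5]
r6 m[rain→φ1] = [5, 4, 7]
r6 m[rain→φ2] = [4, 5, 4]
r7 m[φ0→snow] = [9, 6, 9]
r7 m[φ0→sprk] = [9, 8, 6]
r7 m[φ1→sprk] = [7, 8, 8]
r7 m[φ1→rain] = [8, 9, 7]
r7 m[φ2→snow] = [6, 5, 7]
r7 m[φ2→rain] = [8, 5, 10]
r7 m[snow→φ0] = [6, 5, 6]
r7 m[snow→φ2] = [6, 5, 8]
r7 m[sprk→φ0] = [6, 6, 5]
r7 m[sprk→φ1] = [7, 7, 5]
r7 m[rain→φ1] = [5, 4, 7]
r7 m[rain→φ2] = [4, 5, 4]
r8 m[φ0→snow] = [9, 6, 9]
r8 m[φ0→sprk] = [9, 8, 6]
r8 m[φ1→sprk] = [7, 8, 8]
r8 m[φ1→rain] = [8, 9, 7]
r8 m[φ2→snow] = [6, 5, 7]
r8 m[φ2→rain] = [8, 5, 10]
r8 m[snow→φ0] = [6, 5, 7]
r8 m[snow→φ2] = [9, 6, 9]
r8 m[sprk→φ0] = [7, 8, 8]
r8 m[sprk→φ1] = [9, 8, 6]
r8 m[rain→φ1] = [8, 5, 10]
r8 m[rain→φ2] = [8, 9, 7]
r9 m[φ0→snow] = [10, 9, 12]
r9 m[φ0→sprk] = [9, 8, 6]
r9 m[φ1→sprk] = [10, 10, 9]
r9 m[φ1→rain] = [9, 10, 9]
r9 m[φ2→snow] = [10, 9, 10]
r9 m[φ2→rain] = [11, 6, 11]
r9 m[snow→φ0] = [6, 5, 7]
r9 m[snow→φ2] = [9, 6, 9]
r9 m[sprk→φ0] = [7, 8, 8]
r9 m[sprk→φ1] = [9, 8, 6]
r9 m[rain→φ1] = [8, 5, 10]
r9 m[rain→φ2] = [8, 9, 7]
r10 m[φ0→snow] = [10, 9, 12]
r10 m[φ0→sprk] = [9, 8, 6]
r10 m[φ1→sprk] = [10, 10, 9]
r10 m[φ1→rain] = [9, 10, 9]
r10 m[φ2→snow] = [10, 9, 10]
r10 m[φ2→rain] = [11, 6, 11]
r10 m[snow→φ0] = [10, 9, 10]
r10 m[snow→φ2] = [10, 9, 12]
r10 m[sprk→φ0] = [10, 10, 9]
r10 m[sprk→φ1] = [9, 8, 6]
r10 m[rain→φ1] = [11, 6, 11]
r10 m[rain→φ2] = [9, 10, 9]
r11 m[φ0→snow] = [13, 10, 13]
r11 m[φ0→sprk] = [13, 12, 10]
r11 m[φ1→sprk] = [11, 11, 10]
r11 m[φ1→rain] = [9, 10, 9]
r11 m[φ2→snow] = [11, 10, 12]
r11 m[φ2→rain] = [12, 9, 14]
r11 m[snow→φ0] = [10, 9, 10]
r11 m[snow→φ2] = [10, 9, 12]
r11 m[sprk→φ0] = [10, 10, 9]
r11 m[sprk→φ1] = [9, 8, 6]
r11 m[rain→φ1] = [11, 6, 11]
r11 m[rain→φ2] = [9, 10, 9]
no fixed point within 11 rounds

NOT CONVERGED within 11 rounds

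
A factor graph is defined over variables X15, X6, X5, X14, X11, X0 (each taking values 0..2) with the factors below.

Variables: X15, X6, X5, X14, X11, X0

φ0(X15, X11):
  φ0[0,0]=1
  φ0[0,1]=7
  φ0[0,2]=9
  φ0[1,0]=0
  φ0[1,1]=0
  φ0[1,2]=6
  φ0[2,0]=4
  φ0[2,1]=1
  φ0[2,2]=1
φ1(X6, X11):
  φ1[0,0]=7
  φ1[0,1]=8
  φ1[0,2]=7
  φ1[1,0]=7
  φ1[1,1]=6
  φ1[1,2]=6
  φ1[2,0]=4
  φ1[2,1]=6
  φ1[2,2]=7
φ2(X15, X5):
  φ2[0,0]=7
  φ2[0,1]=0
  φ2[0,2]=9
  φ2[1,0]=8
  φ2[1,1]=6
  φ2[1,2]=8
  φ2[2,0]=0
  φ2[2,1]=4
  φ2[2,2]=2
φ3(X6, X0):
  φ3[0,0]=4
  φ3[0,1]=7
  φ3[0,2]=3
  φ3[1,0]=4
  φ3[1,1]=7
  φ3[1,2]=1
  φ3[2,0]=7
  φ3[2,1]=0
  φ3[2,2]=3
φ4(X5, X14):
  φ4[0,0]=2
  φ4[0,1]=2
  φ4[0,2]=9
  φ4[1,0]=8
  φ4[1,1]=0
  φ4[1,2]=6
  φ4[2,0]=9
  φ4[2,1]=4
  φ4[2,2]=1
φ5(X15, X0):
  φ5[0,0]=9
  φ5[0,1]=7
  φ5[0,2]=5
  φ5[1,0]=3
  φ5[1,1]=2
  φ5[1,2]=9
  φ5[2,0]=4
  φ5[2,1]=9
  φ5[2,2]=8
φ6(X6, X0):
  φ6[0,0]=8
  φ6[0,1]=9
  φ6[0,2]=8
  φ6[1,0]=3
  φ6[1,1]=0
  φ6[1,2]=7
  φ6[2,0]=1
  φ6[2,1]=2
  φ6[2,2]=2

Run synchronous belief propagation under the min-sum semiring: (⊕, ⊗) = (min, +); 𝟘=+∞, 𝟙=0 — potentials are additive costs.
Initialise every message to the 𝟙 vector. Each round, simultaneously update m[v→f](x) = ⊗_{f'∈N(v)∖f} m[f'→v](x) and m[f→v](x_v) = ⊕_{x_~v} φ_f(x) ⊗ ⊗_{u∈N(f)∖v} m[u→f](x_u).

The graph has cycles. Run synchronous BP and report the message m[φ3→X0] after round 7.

init: all messages = 𝟙 over 3 values
r1 m[φ0→X15] = [1, 0, 1]
r1 m[φ0→X11] = [0, 0, 1]
r1 m[φ1→X6] = [7, 6, 4]
r1 m[φ1→X11] = [4, 6, 6]
r1 m[φ2→X15] = [0, 6, 0]
r1 m[φ2→X5] = [0, 0, 2]
r1 m[φ3→X6] = [3, 1, 0]
r1 m[φ3→X0] = [4, 0, 1]
r1 m[φ4→X5] = [2, 0, 1]
r1 m[φ4→X14] = [2, 0, 1]
r1 m[φ5→X15] = [5, 2, 4]
r1 m[φ5→X0] = [3, 2, 5]
r1 m[φ6→X6] = [8, 0, 1]
r1 m[φ6→X0] = [1, 0, 2]
r1 m[X15→φ0] = [0, 0, 0]
r1 m[X15→φ2] = [0, 0, 0]
r1 m[X15→φ5] = [0, 0, 0]
r1 m[X6→φ1] = [0, 0, 0]
r1 m[X6→φ3] = [0, 0, 0]
r1 m[X6→φ6] = [0, 0, 0]
r1 m[X5→φ2] = [0, 0, 0]
r1 m[X5→φ4] = [0, 0, 0]
r1 m[X14→φ4] = [0, 0, 0]
r1 m[X11→φ0] = [0, 0, 0]
r1 m[X11→φ1] = [0, 0, 0]
r1 m[X0→φ3] = [0, 0, 0]
r1 m[X0→φ5] = [0, 0, 0]
r1 m[X0→φ6] = [0, 0, 0]
r2 m[φ0→X15] = [1, 0, 1]
r2 m[φ0→X11] = [0, 0, 1]
r2 m[φ1→X6] = [7, 6, 4]
r2 m[φ1→X11] = [4, 6, 6]
r2 m[φ2→X15] = [0, 6, 0]
r2 m[φ2→X5] = [0, 0, 2]
r2 m[φ3→X6] = [3, 1, 0]
r2 m[φ3→X0] = [4, 0, 1]
r2 m[φ4→X5] = [2, 0, 1]
r2 m[φ4→X14] = [2, 0, 1]
r2 m[φ5→X15] = [5, 2, 4]
r2 m[φ5→X0] = [3, 2, 5]
r2 m[φ6→X6] = [8, 0, 1]
r2 m[φ6→X0] = [1, 0, 2]
r2 m[X15→φ0] = [5, 8, 4]
r2 m[X15→φ2] = [6, 2, 5]
r2 m[X15→φ5] = [1, 6, 1]
r2 m[X6→φ1] = [11, 1, 1]
r2 m[X6→φ3] = [15, 6, 5]
r2 m[X6→φ6] = [10, 7, 4]
r2 m[X5→φ2] = [2, 0, 1]
r2 m[X5→φ4] = [0, 0, 2]
r2 m[X14→φ4] = [0, 0, 0]
r2 m[X11→φ0] = [4, 6, 6]
r2 m[X11→φ1] = [0, 0, 1]
r2 m[X0→φ3] = [4, 2, 7]
r2 m[X0→φ5] = [5, 0, 3]
r2 m[X0→φ6] = [7, 2, 6]
r3 m[φ0→X15] = [5, 4, 7]
r3 m[φ0→X11] = [6, 5, 5]
r3 m[φ1→X6] = [7, 6, 4]
r3 m[φ1→X11] = [5, 7, 7]
r3 m[φ2→X15] = [0, 6, 2]
r3 m[φ2→X5] = [5, 6, 7]
r3 m[φ3→X6] = [8, 8, 2]
r3 m[φ3→X0] = [10, 5, 7]
r3 m[φ4→X5] = [2, 0, 1]
r3 m[φ4→X14] = [2, 0, 3]
r3 m[φ5→X15] = [7, 2, 9]
r3 m[φ5→X0] = [5, 8, 6]
r3 m[φ6→X6] = [11, 2, 4]
r3 m[φ6→X0] = [5, 6, 6]
r3 m[X15→φ0] = [5, 8, 4]
r3 m[X15→φ2] = [6, 2, 5]
r3 m[X15→φ5] = [1, 6, 1]
r3 m[X6→φ1] = [11, 1, 1]
r3 m[X6→φ3] = [15, 6, 5]
r3 m[X6→φ6] = [10, 7, 4]
r3 m[X5→φ2] = [2, 0, 1]
r3 m[X5→φ4] = [0, 0, 2]
r3 m[X14→φ4] = [0, 0, 0]
r3 m[X11→φ0] = [4, 6, 6]
r3 m[X11→φ1] = [0, 0, 1]
r3 m[X0→φ3] = [4, 2, 7]
r3 m[X0→φ5] = [5, 0, 3]
r3 m[X0→φ6] = [7, 2, 6]
r4 m[φ0→X15] = [5, 4, 7]
r4 m[φ0→X11] = [6, 5, 5]
r4 m[φ1→X6] = [7, 6, 4]
r4 m[φ1→X11] = [5, 7, 7]
r4 m[φ2→X15] = [0, 6, 2]
r4 m[φ2→X5] = [5, 6, 7]
r4 m[φ3→X6] = [8, 8, 2]
r4 m[φ3→X0] = [10, 5, 7]
r4 m[φ4→X5] = [2, 0, 1]
r4 m[φ4→X14] = [2, 0, 3]
r4 m[φ5→X15] = [7, 2, 9]
r4 m[φ5→X0] = [5, 8, 6]
r4 m[φ6→X6] = [11, 2, 4]
r4 m[φ6→X0] = [5, 6, 6]
r4 m[X15→φ0] = [7, 8, 11]
r4 m[X15→φ2] = [12, 6, 16]
r4 m[X15→φ5] = [5, 10, 9]
r4 m[X6→φ1] = [19, 10, 6]
r4 m[X6→φ3] = [18, 8, 8]
r4 m[X6→φ6] = [15, 14, 6]
r4 m[X5→φ2] = [2, 0, 1]
r4 m[X5→φ4] = [5, 6, 7]
r4 m[X14→φ4] = [0, 0, 0]
r4 m[X11→φ0] = [5, 7, 7]
r4 m[X11→φ1] = [6, 5, 5]
r4 m[X0→φ3] = [10, 14, 12]
r4 m[X0→φ5] = [15, 11, 13]
r4 m[X0→φ6] = [15, 13, 13]
r5 m[φ0→X15] = [6, 5, 8]
r5 m[φ0→X11] = [8, 8, 12]
r5 m[φ1→X6] = [12, 11, 10]
r5 m[φ1→X11] = [10, 12, 13]
r5 m[φ2→X15] = [0, 6, 2]
r5 m[φ2→X5] = [14, 12, 14]
r5 m[φ3→X6] = [14, 13, 14]
r5 m[φ3→X0] = [12, 8, 9]
r5 m[φ4→X5] = [2, 0, 1]
r5 m[φ4→X14] = [7, 6, 8]
r5 m[φ5→X15] = [18, 13, 19]
r5 m[φ5→X0] = [13, 12, 10]
r5 m[φ6→X6] = [21, 13, 15]
r5 m[φ6→X0] = [7, 8, 8]
r5 m[X15→φ0] = [7, 8, 11]
r5 m[X15→φ2] = [12, 6, 16]
r5 m[X15→φ5] = [5, 10, 9]
r5 m[X6→φ1] = [19, 10, 6]
r5 m[X6→φ3] = [18, 8, 8]
r5 m[X6→φ6] = [15, 14, 6]
r5 m[X5→φ2] = [2, 0, 1]
r5 m[X5→φ4] = [5, 6, 7]
r5 m[X14→φ4] = [0, 0, 0]
r5 m[X11→φ0] = [5, 7, 7]
r5 m[X11→φ1] = [6, 5, 5]
r5 m[X0→φ3] = [10, 14, 12]
r5 m[X0→φ5] = [15, 11, 13]
r5 m[X0→φ6] = [15, 13, 13]
r6 m[φ0→X15] = [6, 5, 8]
r6 m[φ0→X11] = [8, 8, 12]
r6 m[φ1→X6] = [12, 11, 10]
r6 m[φ1→X11] = [10, 12, 13]
r6 m[φ2→X15] = [0, 6, 2]
r6 m[φ2→X5] = [14, 12, 14]
r6 m[φ3→X6] = [14, 13, 14]
r6 m[φ3→X0] = [12, 8, 9]
r6 m[φ4→X5] = [2, 0, 1]
r6 m[φ4→X14] = [7, 6, 8]
r6 m[φ5→X15] = [18, 13, 19]
r6 m[φ5→X0] = [13, 12, 10]
r6 m[φ6→X6] = [21, 13, 15]
r6 m[φ6→X0] = [7, 8, 8]
r6 m[X15→φ0] = [18, 19, 21]
r6 m[X15→φ2] = [24, 18, 27]
r6 m[X15→φ5] = [6, 11, 10]
r6 m[X6→φ1] = [35, 26, 29]
r6 m[X6→φ3] = [33, 24, 25]
r6 m[X6→φ6] = [26, 24, 24]
r6 m[X5→φ2] = [2, 0, 1]
r6 m[X5→φ4] = [14, 12, 14]
r6 m[X14→φ4] = [0, 0, 0]
r6 m[X11→φ0] = [10, 12, 13]
r6 m[X11→φ1] = [8, 8, 12]
r6 m[X0→φ3] = [20, 20, 18]
r6 m[X0→φ5] = [19, 16, 17]
r6 m[X0→φ6] = [25, 20, 19]
r7 m[φ0→X15] = [11, 10, 13]
r7 m[φ0→X11] = [19, 19, 22]
r7 m[φ1→X6] = [15, 14, 12]
r7 m[φ1→X11] = [33, 32, 32]
r7 m[φ2→X15] = [0, 6, 2]
r7 m[φ2→X5] = [26, 24, 26]
r7 m[φ3→X6] = [21, 19, 20]
r7 m[φ3→X0] = [28, 25, 25]
r7 m[φ4→X5] = [2, 0, 1]
r7 m[φ4→X14] = [16, 12, 15]
r7 m[φ5→X15] = [22, 18, 23]
r7 m[φ5→X0] = [14, 13, 11]
r7 m[φ6→X6] = [27, 20, 21]
r7 m[φ6→X0] = [25, 24, 26]
r7 m[X15→φ0] = [18, 19, 21]
r7 m[X15→φ2] = [24, 18, 27]
r7 m[X15→φ5] = [6, 11, 10]
r7 m[X6→φ1] = [35, 26, 29]
r7 m[X6→φ3] = [33, 24, 25]
r7 m[X6→φ6] = [26, 24, 24]
r7 m[X5→φ2] = [2, 0, 1]
r7 m[X5→φ4] = [14, 12, 14]
r7 m[X14→φ4] = [0, 0, 0]
r7 m[X11→φ0] = [10, 12, 13]
r7 m[X11→φ1] = [8, 8, 12]
r7 m[X0→φ3] = [20, 20, 18]
r7 m[X0→φ5] = [19, 16, 17]
r7 m[X0→φ6] = [25, 20, 19]

message @ round 7 = [28, 25, 25]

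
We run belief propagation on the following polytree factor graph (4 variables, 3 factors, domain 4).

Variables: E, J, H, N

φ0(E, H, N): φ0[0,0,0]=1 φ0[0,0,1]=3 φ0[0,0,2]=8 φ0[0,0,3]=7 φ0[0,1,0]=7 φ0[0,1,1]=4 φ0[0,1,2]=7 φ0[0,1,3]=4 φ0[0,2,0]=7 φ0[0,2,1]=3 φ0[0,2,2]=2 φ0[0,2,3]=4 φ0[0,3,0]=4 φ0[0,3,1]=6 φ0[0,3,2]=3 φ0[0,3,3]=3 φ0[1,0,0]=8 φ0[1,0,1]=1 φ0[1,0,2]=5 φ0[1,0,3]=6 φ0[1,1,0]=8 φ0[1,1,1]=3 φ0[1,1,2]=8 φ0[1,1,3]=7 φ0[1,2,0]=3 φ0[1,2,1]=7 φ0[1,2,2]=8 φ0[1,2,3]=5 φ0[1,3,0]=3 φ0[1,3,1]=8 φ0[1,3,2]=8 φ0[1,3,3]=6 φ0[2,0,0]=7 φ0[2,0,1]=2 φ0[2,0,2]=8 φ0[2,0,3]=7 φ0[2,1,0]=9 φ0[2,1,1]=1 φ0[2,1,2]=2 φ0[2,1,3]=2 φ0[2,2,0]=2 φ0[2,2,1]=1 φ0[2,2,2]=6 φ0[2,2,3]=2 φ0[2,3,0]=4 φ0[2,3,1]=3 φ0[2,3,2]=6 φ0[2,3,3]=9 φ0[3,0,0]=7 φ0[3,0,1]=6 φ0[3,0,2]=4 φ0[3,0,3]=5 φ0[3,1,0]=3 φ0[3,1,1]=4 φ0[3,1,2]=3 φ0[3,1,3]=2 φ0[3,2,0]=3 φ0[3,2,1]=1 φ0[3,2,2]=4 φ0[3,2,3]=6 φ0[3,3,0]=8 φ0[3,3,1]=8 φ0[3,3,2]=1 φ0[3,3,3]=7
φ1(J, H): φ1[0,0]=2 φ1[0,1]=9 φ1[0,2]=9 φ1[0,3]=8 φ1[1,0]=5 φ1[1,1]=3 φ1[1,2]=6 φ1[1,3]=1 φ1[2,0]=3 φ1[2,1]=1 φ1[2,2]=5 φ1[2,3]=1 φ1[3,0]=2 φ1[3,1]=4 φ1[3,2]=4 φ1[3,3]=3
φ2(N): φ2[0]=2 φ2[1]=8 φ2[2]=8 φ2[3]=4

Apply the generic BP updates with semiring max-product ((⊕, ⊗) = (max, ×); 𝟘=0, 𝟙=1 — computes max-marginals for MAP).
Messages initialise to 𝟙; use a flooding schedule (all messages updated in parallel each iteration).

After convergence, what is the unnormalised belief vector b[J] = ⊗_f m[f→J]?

b[J] = [576, 384, 320, 256]

init: all messages = 𝟙 over 4 values
r1 m[φ0→E] = [8, 8, 9, 8]
r1 m[φ0→H] = [8, 9, 8, 9]
r1 m[φ0→N] = [9, 8, 8, 9]
r1 m[φ1→J] = [9, 6, 5, 4]
r1 m[φ1→H] = [5, 9, 9, 8]
r1 m[φ2→N] = [2, 8, 8, 4]
r1 m[E→φ0] = [1, 1, 1, 1]
r1 m[J→φ1] = [1, 1, 1, 1]
r1 m[H→φ0] = [1, 1, 1, 1]
r1 m[H→φ1] = [1, 1, 1, 1]
r1 m[N→φ0] = [1, 1, 1, 1]
r1 m[N→φ2] = [1, 1, 1, 1]
r2 m[φ0→E] = [8, 8, 9, 8]
r2 m[φ0→H] = [8, 9, 8, 9]
r2 m[φ0→N] = [9, 8, 8, 9]
r2 m[φ1→J] = [9, 6, 5, 4]
r2 m[φ1→H] = [5, 9, 9, 8]
r2 m[φ2→N] = [2, 8, 8, 4]
r2 m[E→φ0] = [1, 1, 1, 1]
r2 m[J→φ1] = [1, 1, 1, 1]
r2 m[H→φ0] = [5, 9, 9, 8]
r2 m[H→φ1] = [8, 9, 8, 9]
r2 m[N→φ0] = [2, 8, 8, 4]
r2 m[N→φ2] = [9, 8, 8, 9]
r3 m[φ0→E] = [504, 576, 432, 512]
r3 m[φ0→H] = [64, 64, 64, 64]
r3 m[φ0→N] = [81, 64, 72, 72]
r3 m[φ1→J] = [81, 48, 40, 36]
r3 m[φ1→H] = [5, 9, 9, 8]
r3 m[φ2→N] = [2, 8, 8, 4]
r3 m[E→φ0] = [1, 1, 1, 1]
r3 m[J→φ1] = [1, 1, 1, 1]
r3 m[H→φ0] = [5, 9, 9, 8]
r3 m[H→φ1] = [8, 9, 8, 9]
r3 m[N→φ0] = [2, 8, 8, 4]
r3 m[N→φ2] = [9, 8, 8, 9]
r4 m[φ0→E] = [504, 576, 432, 512]
r4 m[φ0→H] = [64, 64, 64, 64]
r4 m[φ0→N] = [81, 64, 72, 72]
r4 m[φ1→J] = [81, 48, 40, 36]
r4 m[φ1→H] = [5, 9, 9, 8]
r4 m[φ2→N] = [2, 8, 8, 4]
r4 m[E→φ0] = [1, 1, 1, 1]
r4 m[J→φ1] = [1, 1, 1, 1]
r4 m[H→φ0] = [5, 9, 9, 8]
r4 m[H→φ1] = [64, 64, 64, 64]
r4 m[N→φ0] = [2, 8, 8, 4]
r4 m[N→φ2] = [81, 64, 72, 72]
r5 m[φ0→E] = [504, 576, 432, 512]
r5 m[φ0→H] = [64, 64, 64, 64]
r5 m[φ0→N] = [81, 64, 72, 72]
r5 m[φ1→J] = [576, 384, 320, 256]
r5 m[φ1→H] = [5, 9, 9, 8]
r5 m[φ2→N] = [2, 8, 8, 4]
r5 m[E→φ0] = [1, 1, 1, 1]
r5 m[J→φ1] = [1, 1, 1, 1]
r5 m[H→φ0] = [5, 9, 9, 8]
r5 m[H→φ1] = [64, 64, 64, 64]
r5 m[N→φ0] = [2, 8, 8, 4]
r5 m[N→φ2] = [81, 64, 72, 72]
r6 m[φ0→E] = [504, 576, 432, 512]
r6 m[φ0→H] = [64, 64, 64, 64]
r6 m[φ0→N] = [81, 64, 72, 72]
r6 m[φ1→J] = [576, 384, 320, 256]
r6 m[φ1→H] = [5, 9, 9, 8]
r6 m[φ2→N] = [2, 8, 8, 4]
r6 m[E→φ0] = [1, 1, 1, 1]
r6 m[J→φ1] = [1, 1, 1, 1]
r6 m[H→φ0] = [5, 9, 9, 8]
r6 m[H→φ1] = [64, 64, 64, 64]
r6 m[N→φ0] = [2, 8, 8, 4]
r6 m[N→φ2] = [81, 64, 72, 72]
fixed point reached at round 6
b[J] = ⊗ incoming = [576, 384, 320, 256]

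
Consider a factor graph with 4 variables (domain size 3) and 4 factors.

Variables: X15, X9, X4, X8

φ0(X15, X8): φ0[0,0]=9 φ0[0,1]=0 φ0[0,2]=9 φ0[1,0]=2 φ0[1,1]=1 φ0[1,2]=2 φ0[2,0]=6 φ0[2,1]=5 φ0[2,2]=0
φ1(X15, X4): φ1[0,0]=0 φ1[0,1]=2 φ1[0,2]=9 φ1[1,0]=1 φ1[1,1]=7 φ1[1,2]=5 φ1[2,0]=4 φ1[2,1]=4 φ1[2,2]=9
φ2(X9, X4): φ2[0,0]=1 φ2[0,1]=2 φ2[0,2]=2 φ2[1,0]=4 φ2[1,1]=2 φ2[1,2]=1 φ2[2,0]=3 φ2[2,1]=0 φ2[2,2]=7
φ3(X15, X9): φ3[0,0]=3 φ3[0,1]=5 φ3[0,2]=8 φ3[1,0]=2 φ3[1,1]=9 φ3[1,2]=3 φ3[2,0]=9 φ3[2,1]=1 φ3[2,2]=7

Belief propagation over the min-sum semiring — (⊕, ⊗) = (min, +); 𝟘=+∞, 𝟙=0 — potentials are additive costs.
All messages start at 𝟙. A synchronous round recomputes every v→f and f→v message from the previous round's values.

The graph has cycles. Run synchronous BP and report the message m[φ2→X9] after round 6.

init: all messages = 𝟙 over 3 values
r1 m[φ0→X15] = [0, 1, 0]
r1 m[φ0→X8] = [2, 0, 0]
r1 m[φ1→X15] = [0, 1, 4]
r1 m[φ1→X4] = [0, 2, 5]
r1 m[φ2→X9] = [1, 1, 0]
r1 m[φ2→X4] = [1, 0, 1]
r1 m[φ3→X15] = [3, 2, 1]
r1 m[φ3→X9] = [2, 1, 3]
r1 m[X15→φ0] = [0, 0, 0]
r1 m[X15→φ1] = [0, 0, 0]
r1 m[X15→φ3] = [0, 0, 0]
r1 m[X9→φ2] = [0, 0, 0]
r1 m[X9→φ3] = [0, 0, 0]
r1 m[X4→φ1] = [0, 0, 0]
r1 m[X4→φ2] = [0, 0, 0]
r1 m[X8→φ0] = [0, 0, 0]
r2 m[φ0→X15] = [0, 1, 0]
r2 m[φ0→X8] = [2, 0, 0]
r2 m[φ1→X15] = [0, 1, 4]
r2 m[φ1→X4] = [0, 2, 5]
r2 m[φ2→X9] = [1, 1, 0]
r2 m[φ2→X4] = [1, 0, 1]
r2 m[φ3→X15] = [3, 2, 1]
r2 m[φ3→X9] = [2, 1, 3]
r2 m[X15→φ0] = [3, 3, 5]
r2 m[X15→φ1] = [3, 3, 1]
r2 m[X15→φ3] = [0, 2, 4]
r2 m[X9→φ2] = [2, 1, 3]
r2 m[X9→φ3] = [1, 1, 0]
r2 m[X4→φ1] = [1, 0, 1]
r2 m[X4→φ2] = [0, 2, 5]
r2 m[X8→φ0] = [0, 0, 0]
r3 m[φ0→X15] = [0, 1, 0]
r3 m[φ0→X8] = [5, 3, 5]
r3 m[φ1→X15] = [1, 2, 4]
r3 m[φ1→X4] = [3, 5, 8]
r3 m[φ2→X9] = [1, 4, 2]
r3 m[φ2→X4] = [3, 3, 2]
r3 m[φ3→X15] = [4, 3, 2]
r3 m[φ3→X9] = [3, 5, 5]
r3 m[X15→φ0] = [3, 3, 5]
r3 m[X15→φ1] = [3, 3, 1]
r3 m[X15→φ3] = [0, 2, 4]
r3 m[X9→φ2] = [2, 1, 3]
r3 m[X9→φ3] = [1, 1, 0]
r3 m[X4→φ1] = [1, 0, 1]
r3 m[X4→φ2] = [0, 2, 5]
r3 m[X8→φ0] = [0, 0, 0]
r4 m[φ0→X15] = [0, 1, 0]
r4 m[φ0→X8] = [5, 3, 5]
r4 m[φ1→X15] = [1, 2, 4]
r4 m[φ1→X4] = [3, 5, 8]
r4 m[φ2→X9] = [1, 4, 2]
r4 m[φ2→X4] = [3, 3, 2]
r4 m[φ3→X15] = [4, 3, 2]
r4 m[φ3→X9] = [3, 5, 5]
r4 m[X15→φ0] = [5, 5, 6]
r4 m[X15→φ1] = [4, 4, 2]
r4 m[X15→φ3] = [1, 3, 4]
r4 m[X9→φ2] = [3, 5, 5]
r4 m[X9→φ3] = [1, 4, 2]
r4 m[X4→φ1] = [3, 3, 2]
r4 m[X4→φ2] = [3, 5, 8]
r4 m[X8→φ0] = [0, 0, 0]
r5 m[φ0→X15] = [0, 1, 0]
r5 m[φ0→X8] = [7, 5, 6]
r5 m[φ1→X15] = [3, 4, 7]
r5 m[φ1→X4] = [4, 6, 9]
r5 m[φ2→X9] = [4, 7, 5]
r5 m[φ2→X4] = [4, 5, 5]
r5 m[φ3→X15] = [4, 3, 5]
r5 m[φ3→X9] = [4, 5, 6]
r5 m[X15→φ0] = [5, 5, 6]
r5 m[X15→φ1] = [4, 4, 2]
r5 m[X15→φ3] = [1, 3, 4]
r5 m[X9→φ2] = [3, 5, 5]
r5 m[X9→φ3] = [1, 4, 2]
r5 m[X4→φ1] = [3, 3, 2]
r5 m[X4→φ2] = [3, 5, 8]
r5 m[X8→φ0] = [0, 0, 0]
r6 m[φ0→X15] = [0, 1, 0]
r6 m[φ0→X8] = [7, 5, 6]
r6 m[φ1→X15] = [3, 4, 7]
r6 m[φ1→X4] = [4, 6, 9]
r6 m[φ2→X9] = [4, 7, 5]
r6 m[φ2→X4] = [4, 5, 5]
r6 m[φ3→X15] = [4, 3, 5]
r6 m[φ3→X9] = [4, 5, 6]
r6 m[X15→φ0] = [7, 7, 12]
r6 m[X15→φ1] = [4, 4, 5]
r6 m[X15→φ3] = [3, 5, 7]
r6 m[X9→φ2] = [4, 5, 6]
r6 m[X9→φ3] = [4, 7, 5]
r6 m[X4→φ1] = [4, 5, 5]
r6 m[X4→φ2] = [4, 6, 9]
r6 m[X8→φ0] = [0, 0, 0]

message @ round 6 = [4, 7, 5]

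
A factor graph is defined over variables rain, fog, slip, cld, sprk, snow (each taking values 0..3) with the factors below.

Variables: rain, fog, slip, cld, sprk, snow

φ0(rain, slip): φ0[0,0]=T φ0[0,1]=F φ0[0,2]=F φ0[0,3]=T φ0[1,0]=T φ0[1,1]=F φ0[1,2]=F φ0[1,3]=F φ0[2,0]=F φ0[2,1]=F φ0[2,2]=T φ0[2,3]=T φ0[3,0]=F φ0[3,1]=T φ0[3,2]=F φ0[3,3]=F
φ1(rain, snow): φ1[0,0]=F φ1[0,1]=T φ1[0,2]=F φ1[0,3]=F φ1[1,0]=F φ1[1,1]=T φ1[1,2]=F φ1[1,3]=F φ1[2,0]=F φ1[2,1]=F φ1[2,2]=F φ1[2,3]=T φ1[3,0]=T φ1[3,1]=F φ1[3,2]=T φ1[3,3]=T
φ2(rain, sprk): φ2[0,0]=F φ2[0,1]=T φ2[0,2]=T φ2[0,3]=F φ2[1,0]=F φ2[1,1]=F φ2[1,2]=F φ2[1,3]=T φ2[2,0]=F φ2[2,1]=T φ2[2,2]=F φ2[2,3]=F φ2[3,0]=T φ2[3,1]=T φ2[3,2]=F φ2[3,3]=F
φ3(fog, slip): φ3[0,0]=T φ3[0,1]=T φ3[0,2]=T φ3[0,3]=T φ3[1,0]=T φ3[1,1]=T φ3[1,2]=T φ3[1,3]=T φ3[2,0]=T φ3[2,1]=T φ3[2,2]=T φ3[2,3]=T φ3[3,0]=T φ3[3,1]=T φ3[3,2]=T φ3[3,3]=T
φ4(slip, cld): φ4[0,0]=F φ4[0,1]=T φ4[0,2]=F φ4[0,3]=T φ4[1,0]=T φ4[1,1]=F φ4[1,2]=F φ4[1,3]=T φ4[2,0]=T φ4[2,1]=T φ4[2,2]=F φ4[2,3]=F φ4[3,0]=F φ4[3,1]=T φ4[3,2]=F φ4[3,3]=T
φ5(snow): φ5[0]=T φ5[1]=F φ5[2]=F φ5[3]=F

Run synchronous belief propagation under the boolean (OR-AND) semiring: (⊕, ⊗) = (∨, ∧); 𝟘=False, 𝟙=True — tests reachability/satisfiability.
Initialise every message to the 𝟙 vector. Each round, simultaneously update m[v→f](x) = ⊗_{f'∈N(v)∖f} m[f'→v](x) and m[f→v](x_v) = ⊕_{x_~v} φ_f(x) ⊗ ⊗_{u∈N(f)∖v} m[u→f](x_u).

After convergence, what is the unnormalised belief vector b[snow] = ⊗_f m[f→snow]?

b[snow] = [T, F, F, F]

init: all messages = 𝟙 over 4 values
r1 m[φ0→rain] = [T, T, T, T]
r1 m[φ0→slip] = [T, T, T, T]
r1 m[φ1→rain] = [T, T, T, T]
r1 m[φ1→snow] = [T, T, T, T]
r1 m[φ2→rain] = [T, T, T, T]
r1 m[φ2→sprk] = [T, T, T, T]
r1 m[φ3→fog] = [T, T, T, T]
r1 m[φ3→slip] = [T, T, T, T]
r1 m[φ4→slip] = [T, T, T, T]
r1 m[φ4→cld] = [T, T, F, T]
r1 m[φ5→snow] = [T, F, F, F]
r1 m[rain→φ0] = [T, T, T, T]
r1 m[rain→φ1] = [T, T, T, T]
r1 m[rain→φ2] = [T, T, T, T]
r1 m[fog→φ3] = [T, T, T, T]
r1 m[slip→φ0] = [T, T, T, T]
r1 m[slip→φ3] = [T, T, T, T]
r1 m[slip→φ4] = [T, T, T, T]
r1 m[cld→φ4] = [T, T, T, T]
r1 m[sprk→φ2] = [T, T, T, T]
r1 m[snow→φ1] = [T, T, T, T]
r1 m[snow→φ5] = [T, T, T, T]
r2 m[φ0→rain] = [T, T, T, T]
r2 m[φ0→slip] = [T, T, T, T]
r2 m[φ1→rain] = [T, T, T, T]
r2 m[φ1→snow] = [T, T, T, T]
r2 m[φ2→rain] = [T, T, T, T]
r2 m[φ2→sprk] = [T, T, T, T]
r2 m[φ3→fog] = [T, T, T, T]
r2 m[φ3→slip] = [T, T, T, T]
r2 m[φ4→slip] = [T, T, T, T]
r2 m[φ4→cld] = [T, T, F, T]
r2 m[φ5→snow] = [T, F, F, F]
r2 m[rain→φ0] = [T, T, T, T]
r2 m[rain→φ1] = [T, T, T, T]
r2 m[rain→φ2] = [T, T, T, T]
r2 m[fog→φ3] = [T, T, T, T]
r2 m[slip→φ0] = [T, T, T, T]
r2 m[slip→φ3] = [T, T, T, T]
r2 m[slip→φ4] = [T, T, T, T]
r2 m[cld→φ4] = [T, T, T, T]
r2 m[sprk→φ2] = [T, T, T, T]
r2 m[snow→φ1] = [T, F, F, F]
r2 m[snow→φ5] = [T, T, T, T]
r3 m[φ0→rain] = [T, T, T, T]
r3 m[φ0→slip] = [T, T, T, T]
r3 m[φ1→rain] = [F, F, F, T]
r3 m[φ1→snow] = [T, T, T, T]
r3 m[φ2→rain] = [T, T, T, T]
r3 m[φ2→sprk] = [T, T, T, T]
r3 m[φ3→fog] = [T, T, T, T]
r3 m[φ3→slip] = [T, T, T, T]
r3 m[φ4→slip] = [T, T, T, T]
r3 m[φ4→cld] = [T, T, F, T]
r3 m[φ5→snow] = [T, F, F, F]
r3 m[rain→φ0] = [T, T, T, T]
r3 m[rain→φ1] = [T, T, T, T]
r3 m[rain→φ2] = [T, T, T, T]
r3 m[fog→φ3] = [T, T, T, T]
r3 m[slip→φ0] = [T, T, T, T]
r3 m[slip→φ3] = [T, T, T, T]
r3 m[slip→φ4] = [T, T, T, T]
r3 m[cld→φ4] = [T, T, T, T]
r3 m[sprk→φ2] = [T, T, T, T]
r3 m[snow→φ1] = [T, F, F, F]
r3 m[snow→φ5] = [T, T, T, T]
r4 m[φ0→rain] = [T, T, T, T]
r4 m[φ0→slip] = [T, T, T, T]
r4 m[φ1→rain] = [F, F, F, T]
r4 m[φ1→snow] = [T, T, T, T]
r4 m[φ2→rain] = [T, T, T, T]
r4 m[φ2→sprk] = [T, T, T, T]
r4 m[φ3→fog] = [T, T, T, T]
r4 m[φ3→slip] = [T, T, T, T]
r4 m[φ4→slip] = [T, T, T, T]
r4 m[φ4→cld] = [T, T, F, T]
r4 m[φ5→snow] = [T, F, F, F]
r4 m[rain→φ0] = [F, F, F, T]
r4 m[rain→φ1] = [T, T, T, T]
r4 m[rain→φ2] = [F, F, F, T]
r4 m[fog→φ3] = [T, T, T, T]
r4 m[slip→φ0] = [T, T, T, T]
r4 m[slip→φ3] = [T, T, T, T]
r4 m[slip→φ4] = [T, T, T, T]
r4 m[cld→φ4] = [T, T, T, T]
r4 m[sprk→φ2] = [T, T, T, T]
r4 m[snow→φ1] = [T, F, F, F]
r4 m[snow→φ5] = [T, T, T, T]
r5 m[φ0→rain] = [T, T, T, T]
r5 m[φ0→slip] = [F, T, F, F]
r5 m[φ1→rain] = [F, F, F, T]
r5 m[φ1→snow] = [T, T, T, T]
r5 m[φ2→rain] = [T, T, T, T]
r5 m[φ2→sprk] = [T, T, F, F]
r5 m[φ3→fog] = [T, T, T, T]
r5 m[φ3→slip] = [T, T, T, T]
r5 m[φ4→slip] = [T, T, T, T]
r5 m[φ4→cld] = [T, T, F, T]
r5 m[φ5→snow] = [T, F, F, F]
r5 m[rain→φ0] = [F, F, F, T]
r5 m[rain→φ1] = [T, T, T, T]
r5 m[rain→φ2] = [F, F, F, T]
r5 m[fog→φ3] = [T, T, T, T]
r5 m[slip→φ0] = [T, T, T, T]
r5 m[slip→φ3] = [T, T, T, T]
r5 m[slip→φ4] = [T, T, T, T]
r5 m[cld→φ4] = [T, T, T, T]
r5 m[sprk→φ2] = [T, T, T, T]
r5 m[snow→φ1] = [T, F, F, F]
r5 m[snow→φ5] = [T, T, T, T]
r6 m[φ0→rain] = [T, T, T, T]
r6 m[φ0→slip] = [F, T, F, F]
r6 m[φ1→rain] = [F, F, F, T]
r6 m[φ1→snow] = [T, T, T, T]
r6 m[φ2→rain] = [T, T, T, T]
r6 m[φ2→sprk] = [T, T, F, F]
r6 m[φ3→fog] = [T, T, T, T]
r6 m[φ3→slip] = [T, T, T, T]
r6 m[φ4→slip] = [T, T, T, T]
r6 m[φ4→cld] = [T, T, F, T]
r6 m[φ5→snow] = [T, F, F, F]
r6 m[rain→φ0] = [F, F, F, T]
r6 m[rain→φ1] = [T, T, T, T]
r6 m[rain→φ2] = [F, F, F, T]
r6 m[fog→φ3] = [T, T, T, T]
r6 m[slip→φ0] = [T, T, T, T]
r6 m[slip→φ3] = [F, T, F, F]
r6 m[slip→φ4] = [F, T, F, F]
r6 m[cld→φ4] = [T, T, T, T]
r6 m[sprk→φ2] = [T, T, T, T]
r6 m[snow→φ1] = [T, F, F, F]
r6 m[snow→φ5] = [T, T, T, T]
r7 m[φ0→rain] = [T, T, T, T]
r7 m[φ0→slip] = [F, T, F, F]
r7 m[φ1→rain] = [F, F, F, T]
r7 m[φ1→snow] = [T, T, T, T]
r7 m[φ2→rain] = [T, T, T, T]
r7 m[φ2→sprk] = [T, T, F, F]
r7 m[φ3→fog] = [T, T, T, T]
r7 m[φ3→slip] = [T, T, T, T]
r7 m[φ4→slip] = [T, T, T, T]
r7 m[φ4→cld] = [T, F, F, T]
r7 m[φ5→snow] = [T, F, F, F]
r7 m[rain→φ0] = [F, F, F, T]
r7 m[rain→φ1] = [T, T, T, T]
r7 m[rain→φ2] = [F, F, F, T]
r7 m[fog→φ3] = [T, T, T, T]
r7 m[slip→φ0] = [T, T, T, T]
r7 m[slip→φ3] = [F, T, F, F]
r7 m[slip→φ4] = [F, T, F, F]
r7 m[cld→φ4] = [T, T, T, T]
r7 m[sprk→φ2] = [T, T, T, T]
r7 m[snow→φ1] = [T, F, F, F]
r7 m[snow→φ5] = [T, T, T, T]
r8 m[φ0→rain] = [T, T, T, T]
r8 m[φ0→slip] = [F, T, F, F]
r8 m[φ1→rain] = [F, F, F, T]
r8 m[φ1→snow] = [T, T, T, T]
r8 m[φ2→rain] = [T, T, T, T]
r8 m[φ2→sprk] = [T, T, F, F]
r8 m[φ3→fog] = [T, T, T, T]
r8 m[φ3→slip] = [T, T, T, T]
r8 m[φ4→slip] = [T, T, T, T]
r8 m[φ4→cld] = [T, F, F, T]
r8 m[φ5→snow] = [T, F, F, F]
r8 m[rain→φ0] = [F, F, F, T]
r8 m[rain→φ1] = [T, T, T, T]
r8 m[rain→φ2] = [F, F, F, T]
r8 m[fog→φ3] = [T, T, T, T]
r8 m[slip→φ0] = [T, T, T, T]
r8 m[slip→φ3] = [F, T, F, F]
r8 m[slip→φ4] = [F, T, F, F]
r8 m[cld→φ4] = [T, T, T, T]
r8 m[sprk→φ2] = [T, T, T, T]
r8 m[snow→φ1] = [T, F, F, F]
r8 m[snow→φ5] = [T, T, T, T]
fixed point reached at round 8
b[snow] = ⊗ incoming = [T, F, F, F]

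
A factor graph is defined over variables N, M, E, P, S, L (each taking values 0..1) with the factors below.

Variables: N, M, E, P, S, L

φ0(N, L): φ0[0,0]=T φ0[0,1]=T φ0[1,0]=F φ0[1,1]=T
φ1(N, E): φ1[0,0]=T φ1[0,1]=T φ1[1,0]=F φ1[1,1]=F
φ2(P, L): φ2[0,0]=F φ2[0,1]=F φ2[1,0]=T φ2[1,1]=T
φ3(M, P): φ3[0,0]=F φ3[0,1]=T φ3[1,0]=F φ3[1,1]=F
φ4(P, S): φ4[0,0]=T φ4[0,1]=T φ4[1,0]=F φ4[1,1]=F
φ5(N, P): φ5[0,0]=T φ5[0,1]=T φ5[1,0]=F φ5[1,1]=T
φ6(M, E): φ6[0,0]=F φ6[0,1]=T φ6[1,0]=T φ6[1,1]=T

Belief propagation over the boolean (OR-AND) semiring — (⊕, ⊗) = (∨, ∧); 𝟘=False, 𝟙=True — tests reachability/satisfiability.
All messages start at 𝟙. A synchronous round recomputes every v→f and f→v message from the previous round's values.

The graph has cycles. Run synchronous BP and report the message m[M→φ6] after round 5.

init: all messages = 𝟙 over 2 values
r1 m[φ0→N] = [T, T]
r1 m[φ0→L] = [T, T]
r1 m[φ1→N] = [T, F]
r1 m[φ1→E] = [T, T]
r1 m[φ2→P] = [F, T]
r1 m[φ2→L] = [T, T]
r1 m[φ3→M] = [T, F]
r1 m[φ3→P] = [F, T]
r1 m[φ4→P] = [T, F]
r1 m[φ4→S] = [T, T]
r1 m[φ5→N] = [T, T]
r1 m[φ5→P] = [T, T]
r1 m[φ6→M] = [T, T]
r1 m[φ6→E] = [T, T]
r1 m[N→φ0] = [T, T]
r1 m[N→φ1] = [T, T]
r1 m[N→φ5] = [T, T]
r1 m[M→φ3] = [T, T]
r1 m[M→φ6] = [T, T]
r1 m[E→φ1] = [T, T]
r1 m[E→φ6] = [T, T]
r1 m[P→φ2] = [T, T]
r1 m[P→φ3] = [T, T]
r1 m[P→φ4] = [T, T]
r1 m[P→φ5] = [T, T]
r1 m[S→φ4] = [T, T]
r1 m[L→φ0] = [T, T]
r1 m[L→φ2] = [T, T]
r2 m[φ0→N] = [T, T]
r2 m[φ0→L] = [T, T]
r2 m[φ1→N] = [T, F]
r2 m[φ1→E] = [T, T]
r2 m[φ2→P] = [F, T]
r2 m[φ2→L] = [T, T]
r2 m[φ3→M] = [T, F]
r2 m[φ3→P] = [F, T]
r2 m[φ4→P] = [T, F]
r2 m[φ4→S] = [T, T]
r2 m[φ5→N] = [T, T]
r2 m[φ5→P] = [T, T]
r2 m[φ6→M] = [T, T]
r2 m[φ6→E] = [T, T]
r2 m[N→φ0] = [T, F]
r2 m[N→φ1] = [T, T]
r2 m[N→φ5] = [T, F]
r2 m[M→φ3] = [T, T]
r2 m[M→φ6] = [T, F]
r2 m[E→φ1] = [T, T]
r2 m[E→φ6] = [T, T]
r2 m[P→φ2] = [F, F]
r2 m[P→φ3] = [F, F]
r2 m[P→φ4] = [F, T]
r2 m[P→φ5] = [F, F]
r2 m[S→φ4] = [T, T]
r2 m[L→φ0] = [T, T]
r2 m[L→φ2] = [T, T]
r3 m[φ0→N] = [T, T]
r3 m[φ0→L] = [T, T]
r3 m[φ1→N] = [T, F]
r3 m[φ1→E] = [T, T]
r3 m[φ2→P] = [F, T]
r3 m[φ2→L] = [F, F]
r3 m[φ3→M] = [F, F]
r3 m[φ3→P] = [F, T]
r3 m[φ4→P] = [T, F]
r3 m[φ4→S] = [F, F]
r3 m[φ5→N] = [F, F]
r3 m[φ5→P] = [T, T]
r3 m[φ6→M] = [T, T]
r3 m[φ6→E] = [F, T]
r3 m[N→φ0] = [T, F]
r3 m[N→φ1] = [T, T]
r3 m[N→φ5] = [T, F]
r3 m[M→φ3] = [T, T]
r3 m[M→φ6] = [T, F]
r3 m[E→φ1] = [T, T]
r3 m[E→φ6] = [T, T]
r3 m[P→φ2] = [F, F]
r3 m[P→φ3] = [F, F]
r3 m[P→φ4] = [F, T]
r3 m[P→φ5] = [F, F]
r3 m[S→φ4] = [T, T]
r3 m[L→φ0] = [T, T]
r3 m[L→φ2] = [T, T]
r4 m[φ0→N] = [T, T]
r4 m[φ0→L] = [T, T]
r4 m[φ1→N] = [T, F]
r4 m[φ1→E] = [T, T]
r4 m[φ2→P] = [F, T]
r4 m[φ2→L] = [F, F]
r4 m[φ3→M] = [F, F]
r4 m[φ3→P] = [F, T]
r4 m[φ4→P] = [T, F]
r4 m[φ4→S] = [F, F]
r4 m[φ5→N] = [F, F]
r4 m[φ5→P] = [T, T]
r4 m[φ6→M] = [T, T]
r4 m[φ6→E] = [F, T]
r4 m[N→φ0] = [F, F]
r4 m[N→φ1] = [F, F]
r4 m[N→φ5] = [T, F]
r4 m[M→φ3] = [T, T]
r4 m[M→φ6] = [F, F]
r4 m[E→φ1] = [F, T]
r4 m[E→φ6] = [T, T]
r4 m[P→φ2] = [F, F]
r4 m[P→φ3] = [F, F]
r4 m[P→φ4] = [F, T]
r4 m[P→φ5] = [F, F]
r4 m[S→φ4] = [T, T]
r4 m[L→φ0] = [F, F]
r4 m[L→φ2] = [T, T]
r5 m[φ0→N] = [F, F]
r5 m[φ0→L] = [F, F]
r5 m[φ1→N] = [T, F]
r5 m[φ1→E] = [F, F]
r5 m[φ2→P] = [F, T]
r5 m[φ2→L] = [F, F]
r5 m[φ3→M] = [F, F]
r5 m[φ3→P] = [F, T]
r5 m[φ4→P] = [T, F]
r5 m[φ4→S] = [F, F]
r5 m[φ5→N] = [F, F]
r5 m[φ5→P] = [T, T]
r5 m[φ6→M] = [T, T]
r5 m[φ6→E] = [F, F]
r5 m[N→φ0] = [F, F]
r5 m[N→φ1] = [F, F]
r5 m[N→φ5] = [T, F]
r5 m[M→φ3] = [T, T]
r5 m[M→φ6] = [F, F]
r5 m[E→φ1] = [F, T]
r5 m[E→φ6] = [T, T]
r5 m[P→φ2] = [F, F]
r5 m[P→φ3] = [F, F]
r5 m[P→φ4] = [F, T]
r5 m[P→φ5] = [F, F]
r5 m[S→φ4] = [T, T]
r5 m[L→φ0] = [F, F]
r5 m[L→φ2] = [T, T]

message @ round 5 = [F, F]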